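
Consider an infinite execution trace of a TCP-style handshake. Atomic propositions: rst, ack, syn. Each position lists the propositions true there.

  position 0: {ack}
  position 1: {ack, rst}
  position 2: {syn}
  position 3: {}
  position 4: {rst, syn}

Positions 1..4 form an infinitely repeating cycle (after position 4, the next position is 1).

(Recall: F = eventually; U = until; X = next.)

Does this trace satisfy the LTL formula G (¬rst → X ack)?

¬rst → X ack must hold at every position from 0 onward. It fails at position 2, so G (¬rst → X ack) is false.
Positions where ¬rst holds: 0, 2, 3.
Check X ack at each: 0→ok, 2→fails, 3→fails.

Does not hold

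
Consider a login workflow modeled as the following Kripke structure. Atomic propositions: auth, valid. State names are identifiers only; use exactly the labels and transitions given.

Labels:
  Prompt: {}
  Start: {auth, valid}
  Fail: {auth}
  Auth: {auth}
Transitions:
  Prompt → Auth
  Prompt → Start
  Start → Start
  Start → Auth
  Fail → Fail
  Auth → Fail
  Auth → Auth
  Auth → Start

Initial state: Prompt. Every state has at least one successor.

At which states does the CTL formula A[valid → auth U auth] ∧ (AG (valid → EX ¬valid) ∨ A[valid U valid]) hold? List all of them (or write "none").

{Prompt, Start, Fail, Auth}

States satisfying valid → auth: {Prompt, Start, Fail, Auth}.
States satisfying auth: {Start, Fail, Auth}.
States satisfying A[valid → auth U auth]: {Prompt, Start, Fail, Auth}.
States satisfying valid → EX ¬valid: {Prompt, Start, Fail, Auth}.
States satisfying AG (valid → EX ¬valid): {Prompt, Start, Fail, Auth}.
States satisfying valid: {Start}.
States satisfying A[valid U valid]: {Start}.
States satisfying AG (valid → EX ¬valid) ∨ A[valid U valid]: {Prompt, Start, Fail, Auth}.
States satisfying A[valid → auth U auth] ∧ (AG (valid → EX ¬valid) ∨ A[valid U valid]): {Prompt, Start, Fail, Auth}.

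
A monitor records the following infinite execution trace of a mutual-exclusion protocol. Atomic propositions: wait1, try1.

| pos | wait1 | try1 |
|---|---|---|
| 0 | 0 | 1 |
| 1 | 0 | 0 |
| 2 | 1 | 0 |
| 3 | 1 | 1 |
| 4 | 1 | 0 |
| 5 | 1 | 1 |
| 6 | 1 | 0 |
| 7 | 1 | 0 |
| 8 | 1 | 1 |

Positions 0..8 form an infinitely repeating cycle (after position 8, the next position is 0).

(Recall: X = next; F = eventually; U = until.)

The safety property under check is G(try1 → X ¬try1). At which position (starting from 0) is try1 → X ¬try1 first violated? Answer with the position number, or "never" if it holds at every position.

8

Check try1 → X ¬try1 at each position in order: 0 ✓, 1 ✓, 2 ✓, 3 ✓, 4 ✓, 5 ✓, 6 ✓, 7 ✓.
At position 8 the labels are {try1, wait1} and the next position 0 has {try1}, so try1 → X ¬try1 is false there. This is the first violation.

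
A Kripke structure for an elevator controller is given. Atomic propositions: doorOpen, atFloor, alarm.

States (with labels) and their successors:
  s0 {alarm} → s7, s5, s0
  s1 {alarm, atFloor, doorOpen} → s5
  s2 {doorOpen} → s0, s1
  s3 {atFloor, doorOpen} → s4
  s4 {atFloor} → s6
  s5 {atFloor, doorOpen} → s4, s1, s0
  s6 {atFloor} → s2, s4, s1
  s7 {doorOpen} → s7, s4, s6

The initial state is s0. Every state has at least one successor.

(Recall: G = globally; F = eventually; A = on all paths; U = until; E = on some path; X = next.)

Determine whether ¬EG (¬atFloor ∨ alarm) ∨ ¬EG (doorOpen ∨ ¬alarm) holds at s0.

Holds

States satisfying ¬atFloor ∨ alarm: {s0, s1, s2, s7}.
States satisfying EG (¬atFloor ∨ alarm): {s0, s2, s7}.
States satisfying ¬EG (¬atFloor ∨ alarm): {s1, s3, s4, s5, s6}.
States satisfying doorOpen ∨ ¬alarm: {s1, s2, s3, s4, s5, s6, s7}.
States satisfying EG (doorOpen ∨ ¬alarm): {s1, s2, s3, s4, s5, s6, s7}.
States satisfying ¬EG (doorOpen ∨ ¬alarm): {s0}.
States satisfying ¬EG (¬atFloor ∨ alarm) ∨ ¬EG (doorOpen ∨ ¬alarm): {s0, s1, s3, s4, s5, s6}.
s0 ∈ Sat(¬EG (¬atFloor ∨ alarm) ∨ ¬EG (doorOpen ∨ ¬alarm)).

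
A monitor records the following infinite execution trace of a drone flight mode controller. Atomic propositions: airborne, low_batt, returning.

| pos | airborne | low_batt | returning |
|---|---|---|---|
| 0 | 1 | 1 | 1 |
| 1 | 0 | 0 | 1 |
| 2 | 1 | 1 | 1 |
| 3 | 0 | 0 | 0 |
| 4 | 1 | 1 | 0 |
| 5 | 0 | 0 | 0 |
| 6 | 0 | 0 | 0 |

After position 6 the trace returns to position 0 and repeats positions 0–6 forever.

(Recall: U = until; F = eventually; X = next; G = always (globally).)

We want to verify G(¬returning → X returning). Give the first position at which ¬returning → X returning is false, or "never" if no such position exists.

Check ¬returning → X returning at each position in order: 0 ✓, 1 ✓, 2 ✓.
At position 3 the labels are {} and the next position 4 has {airborne, low_batt}, so ¬returning → X returning is false there. This is the first violation.

3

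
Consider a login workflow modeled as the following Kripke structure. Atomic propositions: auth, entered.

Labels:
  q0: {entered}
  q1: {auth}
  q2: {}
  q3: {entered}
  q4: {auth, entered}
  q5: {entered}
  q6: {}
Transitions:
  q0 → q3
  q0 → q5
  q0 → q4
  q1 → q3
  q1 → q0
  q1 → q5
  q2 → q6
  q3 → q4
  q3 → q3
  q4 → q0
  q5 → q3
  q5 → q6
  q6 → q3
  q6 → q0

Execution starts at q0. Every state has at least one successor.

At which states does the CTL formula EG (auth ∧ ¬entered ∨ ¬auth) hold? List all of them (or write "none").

{q0, q1, q2, q3, q5, q6}

States satisfying auth ∧ ¬entered ∨ ¬auth: {q0, q1, q2, q3, q5, q6}.
States satisfying EG (auth ∧ ¬entered ∨ ¬auth): {q0, q1, q2, q3, q5, q6}.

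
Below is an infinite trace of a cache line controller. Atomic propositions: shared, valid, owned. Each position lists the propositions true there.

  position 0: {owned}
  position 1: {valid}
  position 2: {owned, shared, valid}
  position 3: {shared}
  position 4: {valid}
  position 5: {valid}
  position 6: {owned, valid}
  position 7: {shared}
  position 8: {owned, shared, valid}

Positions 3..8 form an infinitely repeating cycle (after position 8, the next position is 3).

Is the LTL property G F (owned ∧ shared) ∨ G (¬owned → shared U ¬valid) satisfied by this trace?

Holds

F (owned ∧ shared) holds at every position 0..8, and those are all positions ever visited, so G F (owned ∧ shared) holds.
¬owned → shared U ¬valid must hold at every position from 0 onward. It fails at position 1, so G (¬owned → shared U ¬valid) is false.
Positions where ¬owned holds: 1, 3, 4, 5, 7.
Check shared U ¬valid at each: 1→fails, 3→ok, 4→fails, 5→fails, 7→ok.
At position 0: G F (owned ∧ shared) is true; G (¬owned → shared U ¬valid) is false; so G F (owned ∧ shared) ∨ G (¬owned → shared U ¬valid) is true.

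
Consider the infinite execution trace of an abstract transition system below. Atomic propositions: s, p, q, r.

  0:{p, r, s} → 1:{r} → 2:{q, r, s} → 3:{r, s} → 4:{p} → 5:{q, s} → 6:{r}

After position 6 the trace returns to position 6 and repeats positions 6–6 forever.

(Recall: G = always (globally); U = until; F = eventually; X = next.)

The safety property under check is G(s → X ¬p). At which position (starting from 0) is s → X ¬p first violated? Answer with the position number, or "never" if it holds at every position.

Check s → X ¬p at each position in order: 0 ✓, 1 ✓, 2 ✓.
At position 3 the labels are {r, s} and the next position 4 has {p}, so s → X ¬p is false there. This is the first violation.

3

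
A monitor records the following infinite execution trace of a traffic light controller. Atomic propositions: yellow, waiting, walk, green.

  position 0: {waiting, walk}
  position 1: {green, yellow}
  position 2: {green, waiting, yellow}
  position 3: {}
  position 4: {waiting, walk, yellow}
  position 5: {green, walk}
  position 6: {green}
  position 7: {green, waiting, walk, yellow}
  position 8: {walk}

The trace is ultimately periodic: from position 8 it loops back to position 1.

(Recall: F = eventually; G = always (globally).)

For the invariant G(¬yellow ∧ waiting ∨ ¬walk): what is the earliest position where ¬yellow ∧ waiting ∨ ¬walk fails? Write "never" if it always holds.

Check ¬yellow ∧ waiting ∨ ¬walk at each position in order: 0 ✓, 1 ✓, 2 ✓, 3 ✓.
At position 4 the labels are {waiting, walk, yellow}, so ¬yellow ∧ waiting ∨ ¬walk is false there. This is the first violation.

4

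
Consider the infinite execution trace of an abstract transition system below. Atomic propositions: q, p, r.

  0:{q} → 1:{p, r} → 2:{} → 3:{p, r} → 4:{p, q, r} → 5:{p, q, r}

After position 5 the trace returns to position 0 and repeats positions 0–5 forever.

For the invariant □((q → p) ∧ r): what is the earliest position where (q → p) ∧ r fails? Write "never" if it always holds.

At position 0 the labels are {q}, so (q → p) ∧ r is false there. This is the first violation.

0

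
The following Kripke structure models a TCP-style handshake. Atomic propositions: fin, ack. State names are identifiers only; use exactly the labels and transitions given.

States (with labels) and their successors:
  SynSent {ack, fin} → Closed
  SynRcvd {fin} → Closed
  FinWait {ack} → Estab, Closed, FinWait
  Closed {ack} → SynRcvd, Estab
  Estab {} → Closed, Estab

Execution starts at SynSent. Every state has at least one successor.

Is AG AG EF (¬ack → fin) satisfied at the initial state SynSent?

States satisfying AG EF (¬ack → fin): {SynSent, SynRcvd, FinWait, Closed, Estab}.
States satisfying AG AG EF (¬ack → fin): {SynSent, SynRcvd, FinWait, Closed, Estab}.
Every state reachable from SynSent satisfies AG EF (¬ack → fin).
SynSent ∈ Sat(AG AG EF (¬ack → fin)).

Yes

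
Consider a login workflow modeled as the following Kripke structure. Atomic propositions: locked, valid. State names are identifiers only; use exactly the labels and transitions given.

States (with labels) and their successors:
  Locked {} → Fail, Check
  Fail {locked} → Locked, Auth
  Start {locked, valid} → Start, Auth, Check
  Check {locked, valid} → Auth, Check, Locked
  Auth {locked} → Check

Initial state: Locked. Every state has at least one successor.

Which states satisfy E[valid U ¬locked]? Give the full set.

States satisfying valid: {Start, Check}.
States satisfying ¬locked: {Locked}.
States satisfying E[valid U ¬locked]: {Locked, Start, Check}.

{Locked, Start, Check}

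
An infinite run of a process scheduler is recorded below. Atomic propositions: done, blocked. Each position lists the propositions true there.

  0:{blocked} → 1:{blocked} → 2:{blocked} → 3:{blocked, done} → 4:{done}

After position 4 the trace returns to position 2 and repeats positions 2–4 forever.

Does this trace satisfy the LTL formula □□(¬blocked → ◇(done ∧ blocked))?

Satisfied

□(¬blocked → ◇(done ∧ blocked)) holds at every position 0..4, and those are all positions ever visited, so □□(¬blocked → ◇(done ∧ blocked)) holds.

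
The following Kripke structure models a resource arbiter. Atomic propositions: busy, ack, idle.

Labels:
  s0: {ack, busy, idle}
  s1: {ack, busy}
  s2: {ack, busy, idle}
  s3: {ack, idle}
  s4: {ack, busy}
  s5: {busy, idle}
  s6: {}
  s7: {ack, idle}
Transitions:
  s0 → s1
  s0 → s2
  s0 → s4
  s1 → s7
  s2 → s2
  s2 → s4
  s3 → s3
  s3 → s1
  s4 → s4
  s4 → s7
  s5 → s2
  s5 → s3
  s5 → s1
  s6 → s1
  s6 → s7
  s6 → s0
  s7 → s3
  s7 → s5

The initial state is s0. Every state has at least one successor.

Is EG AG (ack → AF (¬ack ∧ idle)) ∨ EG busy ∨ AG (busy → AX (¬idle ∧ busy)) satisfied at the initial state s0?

Yes

States satisfying AG (ack → AF (¬ack ∧ idle)): ∅.
States satisfying EG AG (ack → AF (¬ack ∧ idle)): ∅.
States satisfying busy: {s0, s1, s2, s4, s5}.
States satisfying EG busy: {s0, s2, s4, s5}.
States satisfying busy → AX (¬idle ∧ busy): {s3, s6, s7}.
States satisfying AG (busy → AX (¬idle ∧ busy)): ∅.
States satisfying EG busy ∨ AG (busy → AX (¬idle ∧ busy)): {s0, s2, s4, s5}.
States satisfying EG AG (ack → AF (¬ack ∧ idle)) ∨ EG busy ∨ AG (busy → AX (¬idle ∧ busy)): {s0, s2, s4, s5}.
s0 ∈ Sat(EG AG (ack → AF (¬ack ∧ idle)) ∨ EG busy ∨ AG (busy → AX (¬idle ∧ busy))).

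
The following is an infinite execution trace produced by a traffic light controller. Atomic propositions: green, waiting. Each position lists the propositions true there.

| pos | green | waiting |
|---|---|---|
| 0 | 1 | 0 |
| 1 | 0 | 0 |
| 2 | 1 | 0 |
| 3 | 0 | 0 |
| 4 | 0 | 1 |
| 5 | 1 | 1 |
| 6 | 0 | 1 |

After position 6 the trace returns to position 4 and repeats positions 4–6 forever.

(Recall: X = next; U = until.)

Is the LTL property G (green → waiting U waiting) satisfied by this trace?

green → waiting U waiting must hold at every position from 0 onward. It fails at position 0, so G (green → waiting U waiting) is false.
Positions where green holds: 0, 2, 5.
Check waiting U waiting at each: 0→fails, 2→fails, 5→ok.

Does not hold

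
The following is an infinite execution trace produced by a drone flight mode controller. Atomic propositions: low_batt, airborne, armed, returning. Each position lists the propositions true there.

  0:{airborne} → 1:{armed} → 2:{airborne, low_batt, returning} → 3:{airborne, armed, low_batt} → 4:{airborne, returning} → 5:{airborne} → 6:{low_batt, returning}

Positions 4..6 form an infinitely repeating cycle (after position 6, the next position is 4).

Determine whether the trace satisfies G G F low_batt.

G F low_batt holds at every position 0..6, and those are all positions ever visited, so G G F low_batt holds.

Holds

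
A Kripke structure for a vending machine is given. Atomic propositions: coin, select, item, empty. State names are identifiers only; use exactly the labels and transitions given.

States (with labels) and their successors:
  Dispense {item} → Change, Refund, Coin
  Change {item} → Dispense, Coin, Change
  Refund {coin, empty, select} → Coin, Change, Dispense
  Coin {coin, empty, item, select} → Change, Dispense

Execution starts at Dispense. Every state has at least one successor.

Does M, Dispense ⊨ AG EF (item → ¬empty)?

Holds

States satisfying EF (item → ¬empty): {Dispense, Change, Refund, Coin}.
States satisfying AG EF (item → ¬empty): {Dispense, Change, Refund, Coin}.
Every state reachable from Dispense satisfies EF (item → ¬empty).
Dispense ∈ Sat(AG EF (item → ¬empty)).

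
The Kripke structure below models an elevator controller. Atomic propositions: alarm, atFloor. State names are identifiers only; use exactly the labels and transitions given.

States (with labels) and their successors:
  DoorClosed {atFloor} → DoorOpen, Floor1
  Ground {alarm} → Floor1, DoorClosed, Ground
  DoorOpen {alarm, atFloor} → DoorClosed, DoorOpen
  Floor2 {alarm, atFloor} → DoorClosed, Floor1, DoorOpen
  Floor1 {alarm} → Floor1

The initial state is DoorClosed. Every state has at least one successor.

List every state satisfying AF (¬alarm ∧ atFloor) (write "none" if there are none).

{DoorClosed}

States satisfying ¬alarm ∧ atFloor: {DoorClosed}.
States satisfying AF (¬alarm ∧ atFloor): {DoorClosed}.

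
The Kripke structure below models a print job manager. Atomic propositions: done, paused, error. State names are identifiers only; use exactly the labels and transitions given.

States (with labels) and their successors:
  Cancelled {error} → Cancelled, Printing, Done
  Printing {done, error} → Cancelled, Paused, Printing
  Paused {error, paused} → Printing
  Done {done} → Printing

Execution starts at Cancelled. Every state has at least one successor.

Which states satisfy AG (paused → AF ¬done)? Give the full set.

States satisfying paused → AF ¬done: {Cancelled, Printing, Paused, Done}.
States satisfying AG (paused → AF ¬done): {Cancelled, Printing, Paused, Done}.

{Cancelled, Printing, Paused, Done}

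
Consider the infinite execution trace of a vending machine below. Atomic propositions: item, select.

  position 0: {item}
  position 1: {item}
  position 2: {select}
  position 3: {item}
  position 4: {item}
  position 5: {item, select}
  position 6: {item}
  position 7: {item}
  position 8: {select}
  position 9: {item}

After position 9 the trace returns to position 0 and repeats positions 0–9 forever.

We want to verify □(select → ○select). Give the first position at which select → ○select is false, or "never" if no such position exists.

Check select → ○select at each position in order: 0 ✓, 1 ✓.
At position 2 the labels are {select} and the next position 3 has {item}, so select → ○select is false there. This is the first violation.

2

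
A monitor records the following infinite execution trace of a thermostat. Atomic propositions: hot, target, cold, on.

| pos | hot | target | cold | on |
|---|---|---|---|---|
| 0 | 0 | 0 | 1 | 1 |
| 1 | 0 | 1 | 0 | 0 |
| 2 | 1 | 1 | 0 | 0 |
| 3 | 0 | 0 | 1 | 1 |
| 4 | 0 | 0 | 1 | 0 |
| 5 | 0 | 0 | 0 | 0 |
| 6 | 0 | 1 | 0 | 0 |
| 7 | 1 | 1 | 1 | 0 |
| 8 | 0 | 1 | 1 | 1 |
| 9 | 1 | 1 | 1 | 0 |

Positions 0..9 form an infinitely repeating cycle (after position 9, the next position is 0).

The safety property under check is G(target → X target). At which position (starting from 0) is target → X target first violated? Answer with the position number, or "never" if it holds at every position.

Check target → X target at each position in order: 0 ✓, 1 ✓.
At position 2 the labels are {hot, target} and the next position 3 has {cold, on}, so target → X target is false there. This is the first violation.

2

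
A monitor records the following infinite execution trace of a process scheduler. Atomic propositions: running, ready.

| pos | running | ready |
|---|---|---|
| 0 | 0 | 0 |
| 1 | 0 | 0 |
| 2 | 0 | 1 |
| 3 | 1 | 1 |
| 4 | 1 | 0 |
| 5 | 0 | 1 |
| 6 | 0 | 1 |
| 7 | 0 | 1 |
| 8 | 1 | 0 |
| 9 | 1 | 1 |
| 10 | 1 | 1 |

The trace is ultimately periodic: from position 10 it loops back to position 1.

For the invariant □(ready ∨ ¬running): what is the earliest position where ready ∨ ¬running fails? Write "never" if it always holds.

4

Check ready ∨ ¬running at each position in order: 0 ✓, 1 ✓, 2 ✓, 3 ✓.
At position 4 the labels are {running}, so ready ∨ ¬running is false there. This is the first violation.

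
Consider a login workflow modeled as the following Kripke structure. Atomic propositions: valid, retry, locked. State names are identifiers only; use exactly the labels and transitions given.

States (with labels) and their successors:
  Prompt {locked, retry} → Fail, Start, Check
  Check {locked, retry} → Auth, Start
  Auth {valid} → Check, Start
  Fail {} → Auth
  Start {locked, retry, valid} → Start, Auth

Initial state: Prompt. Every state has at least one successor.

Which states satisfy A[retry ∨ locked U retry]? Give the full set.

States satisfying retry ∨ locked: {Prompt, Check, Start}.
States satisfying retry: {Prompt, Check, Start}.
States satisfying A[retry ∨ locked U retry]: {Prompt, Check, Start}.

{Prompt, Check, Start}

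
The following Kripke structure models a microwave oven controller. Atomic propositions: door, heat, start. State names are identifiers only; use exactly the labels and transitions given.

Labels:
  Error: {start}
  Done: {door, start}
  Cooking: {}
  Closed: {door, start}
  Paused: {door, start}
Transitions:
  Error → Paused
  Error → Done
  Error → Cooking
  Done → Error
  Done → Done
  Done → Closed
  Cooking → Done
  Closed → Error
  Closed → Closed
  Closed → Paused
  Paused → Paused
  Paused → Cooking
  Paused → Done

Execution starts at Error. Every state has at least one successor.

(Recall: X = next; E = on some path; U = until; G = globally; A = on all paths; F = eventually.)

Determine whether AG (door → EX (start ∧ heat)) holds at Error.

Does not hold

States satisfying door → EX (start ∧ heat): {Error, Cooking}.
States satisfying AG (door → EX (start ∧ heat)): ∅.
Closed is reachable from Error and violates door → EX (start ∧ heat), so AG fails at Error.
Error ∉ Sat(AG (door → EX (start ∧ heat))).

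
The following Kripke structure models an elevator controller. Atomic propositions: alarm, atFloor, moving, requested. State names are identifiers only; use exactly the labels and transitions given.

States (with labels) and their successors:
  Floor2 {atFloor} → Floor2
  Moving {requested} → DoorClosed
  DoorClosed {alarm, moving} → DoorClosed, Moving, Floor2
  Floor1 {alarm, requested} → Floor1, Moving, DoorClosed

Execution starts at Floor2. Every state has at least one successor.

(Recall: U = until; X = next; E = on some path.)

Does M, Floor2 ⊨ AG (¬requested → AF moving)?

States satisfying ¬requested → AF moving: {Moving, DoorClosed, Floor1}.
States satisfying AG (¬requested → AF moving): ∅.
Floor2 is reachable from Floor2 and violates ¬requested → AF moving, so AG fails at Floor2.
Floor2 ∉ Sat(AG (¬requested → AF moving)).

No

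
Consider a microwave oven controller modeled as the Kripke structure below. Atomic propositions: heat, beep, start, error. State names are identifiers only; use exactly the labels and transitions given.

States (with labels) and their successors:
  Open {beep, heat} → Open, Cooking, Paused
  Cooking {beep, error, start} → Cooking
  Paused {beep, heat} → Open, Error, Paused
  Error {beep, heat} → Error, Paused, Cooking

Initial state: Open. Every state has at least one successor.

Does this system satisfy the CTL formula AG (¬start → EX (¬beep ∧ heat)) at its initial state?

States satisfying ¬start → EX (¬beep ∧ heat): {Cooking}.
States satisfying AG (¬start → EX (¬beep ∧ heat)): {Cooking}.
Error is reachable from Open and violates ¬start → EX (¬beep ∧ heat), so AG fails at Open.
Open ∉ Sat(AG (¬start → EX (¬beep ∧ heat))).

Does not hold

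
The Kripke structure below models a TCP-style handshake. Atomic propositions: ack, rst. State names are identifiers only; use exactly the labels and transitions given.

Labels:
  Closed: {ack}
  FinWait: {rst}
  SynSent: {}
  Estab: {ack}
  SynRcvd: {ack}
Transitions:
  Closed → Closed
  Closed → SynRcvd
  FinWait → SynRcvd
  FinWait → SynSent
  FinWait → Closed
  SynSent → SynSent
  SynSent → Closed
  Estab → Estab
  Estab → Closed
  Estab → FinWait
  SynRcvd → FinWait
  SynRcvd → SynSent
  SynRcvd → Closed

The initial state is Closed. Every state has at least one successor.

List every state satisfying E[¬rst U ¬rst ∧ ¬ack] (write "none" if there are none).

{Closed, SynSent, Estab, SynRcvd}

States satisfying ¬rst: {Closed, SynSent, Estab, SynRcvd}.
States satisfying ¬rst ∧ ¬ack: {SynSent}.
States satisfying E[¬rst U ¬rst ∧ ¬ack]: {Closed, SynSent, Estab, SynRcvd}.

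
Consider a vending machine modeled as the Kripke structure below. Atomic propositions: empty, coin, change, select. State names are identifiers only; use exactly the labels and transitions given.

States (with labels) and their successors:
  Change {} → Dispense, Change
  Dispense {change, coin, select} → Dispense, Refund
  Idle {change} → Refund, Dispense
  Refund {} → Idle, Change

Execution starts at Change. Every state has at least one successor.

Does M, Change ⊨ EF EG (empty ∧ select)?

Does not hold

States satisfying EG (empty ∧ select): ∅.
States satisfying EF EG (empty ∧ select): ∅.
No suitable path/successor from Change witnesses the formula.
Change ∉ Sat(EF EG (empty ∧ select)).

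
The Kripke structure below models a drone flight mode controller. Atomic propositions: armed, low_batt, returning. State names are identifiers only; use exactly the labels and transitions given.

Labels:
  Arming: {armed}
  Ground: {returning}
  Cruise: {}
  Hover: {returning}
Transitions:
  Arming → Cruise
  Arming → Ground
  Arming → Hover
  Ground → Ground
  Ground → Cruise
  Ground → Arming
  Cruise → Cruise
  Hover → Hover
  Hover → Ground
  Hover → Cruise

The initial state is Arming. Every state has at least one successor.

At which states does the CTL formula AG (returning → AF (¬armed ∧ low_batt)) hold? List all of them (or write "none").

States satisfying returning → AF (¬armed ∧ low_batt): {Arming, Cruise}.
States satisfying AG (returning → AF (¬armed ∧ low_batt)): {Cruise}.

{Cruise}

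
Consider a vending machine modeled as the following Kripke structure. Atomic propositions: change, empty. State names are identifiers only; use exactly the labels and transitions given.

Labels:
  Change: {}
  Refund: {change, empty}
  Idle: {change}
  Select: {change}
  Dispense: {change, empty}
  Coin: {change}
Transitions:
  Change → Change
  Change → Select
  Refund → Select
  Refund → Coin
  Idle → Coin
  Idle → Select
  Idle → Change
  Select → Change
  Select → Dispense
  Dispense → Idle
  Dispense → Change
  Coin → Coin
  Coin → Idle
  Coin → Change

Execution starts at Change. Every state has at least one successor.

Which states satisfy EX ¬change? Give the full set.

{Change, Idle, Select, Dispense, Coin}

States satisfying ¬change: {Change}.
States satisfying EX ¬change: {Change, Idle, Select, Dispense, Coin}.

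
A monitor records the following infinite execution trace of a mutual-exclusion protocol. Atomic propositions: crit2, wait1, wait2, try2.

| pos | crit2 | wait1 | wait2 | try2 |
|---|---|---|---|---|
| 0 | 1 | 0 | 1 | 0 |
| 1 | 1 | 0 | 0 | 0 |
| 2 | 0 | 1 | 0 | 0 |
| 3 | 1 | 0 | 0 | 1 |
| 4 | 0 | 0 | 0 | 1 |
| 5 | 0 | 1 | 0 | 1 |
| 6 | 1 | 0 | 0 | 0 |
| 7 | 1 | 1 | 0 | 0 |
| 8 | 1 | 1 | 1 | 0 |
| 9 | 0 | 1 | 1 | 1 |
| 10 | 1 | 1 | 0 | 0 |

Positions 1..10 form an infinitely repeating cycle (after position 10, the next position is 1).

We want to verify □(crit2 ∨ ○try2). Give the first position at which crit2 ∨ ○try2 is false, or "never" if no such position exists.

5

Check crit2 ∨ ○try2 at each position in order: 0 ✓, 1 ✓, 2 ✓, 3 ✓, 4 ✓.
At position 5 the labels are {try2, wait1} and the next position 6 has {crit2}, so crit2 ∨ ○try2 is false there. This is the first violation.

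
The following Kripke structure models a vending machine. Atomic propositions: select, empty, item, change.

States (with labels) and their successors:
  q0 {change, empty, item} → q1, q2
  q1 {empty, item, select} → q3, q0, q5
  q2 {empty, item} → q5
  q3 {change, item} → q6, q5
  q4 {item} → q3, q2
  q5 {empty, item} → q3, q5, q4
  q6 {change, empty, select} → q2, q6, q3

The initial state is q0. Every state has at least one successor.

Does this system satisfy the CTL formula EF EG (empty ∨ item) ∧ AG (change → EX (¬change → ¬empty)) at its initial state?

Violated

States satisfying EG (empty ∨ item): {q0, q1, q2, q3, q4, q5, q6}.
States satisfying EF EG (empty ∨ item): {q0, q1, q2, q3, q4, q5, q6}.
States satisfying change → EX (¬change → ¬empty): {q1, q2, q3, q4, q5, q6}.
States satisfying AG (change → EX (¬change → ¬empty)): {q2, q3, q4, q5, q6}.
States satisfying EF EG (empty ∨ item) ∧ AG (change → EX (¬change → ¬empty)): {q2, q3, q4, q5, q6}.
q0 ∉ Sat(EF EG (empty ∨ item) ∧ AG (change → EX (¬change → ¬empty))).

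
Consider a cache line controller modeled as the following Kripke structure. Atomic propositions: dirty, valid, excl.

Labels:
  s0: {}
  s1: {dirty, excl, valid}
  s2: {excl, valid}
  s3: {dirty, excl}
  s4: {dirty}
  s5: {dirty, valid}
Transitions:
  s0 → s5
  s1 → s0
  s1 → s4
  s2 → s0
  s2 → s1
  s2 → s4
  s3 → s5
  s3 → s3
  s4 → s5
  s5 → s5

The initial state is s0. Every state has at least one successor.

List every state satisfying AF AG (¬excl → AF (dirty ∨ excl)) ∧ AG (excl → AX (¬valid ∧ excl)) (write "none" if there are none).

{s0, s4, s5}

States satisfying AG (¬excl → AF (dirty ∨ excl)): {s0, s1, s2, s3, s4, s5}.
States satisfying AF AG (¬excl → AF (dirty ∨ excl)): {s0, s1, s2, s3, s4, s5}.
States satisfying excl → AX (¬valid ∧ excl): {s0, s4, s5}.
States satisfying AG (excl → AX (¬valid ∧ excl)): {s0, s4, s5}.
States satisfying AF AG (¬excl → AF (dirty ∨ excl)) ∧ AG (excl → AX (¬valid ∧ excl)): {s0, s4, s5}.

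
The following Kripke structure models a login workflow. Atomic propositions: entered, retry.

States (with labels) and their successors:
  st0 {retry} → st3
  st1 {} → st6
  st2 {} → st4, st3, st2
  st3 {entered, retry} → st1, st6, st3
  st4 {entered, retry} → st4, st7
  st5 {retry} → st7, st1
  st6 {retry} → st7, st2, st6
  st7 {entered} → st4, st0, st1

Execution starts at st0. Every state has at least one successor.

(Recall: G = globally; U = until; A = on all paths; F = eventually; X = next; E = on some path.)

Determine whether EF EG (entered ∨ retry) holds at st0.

States satisfying EG (entered ∨ retry): {st0, st3, st4, st5, st6, st7}.
States satisfying EF EG (entered ∨ retry): {st0, st1, st2, st3, st4, st5, st6, st7}.
Some path from st0 reaches a state where EG (entered ∨ retry) holds.
st0 ∈ Sat(EF EG (entered ∨ retry)).

Yes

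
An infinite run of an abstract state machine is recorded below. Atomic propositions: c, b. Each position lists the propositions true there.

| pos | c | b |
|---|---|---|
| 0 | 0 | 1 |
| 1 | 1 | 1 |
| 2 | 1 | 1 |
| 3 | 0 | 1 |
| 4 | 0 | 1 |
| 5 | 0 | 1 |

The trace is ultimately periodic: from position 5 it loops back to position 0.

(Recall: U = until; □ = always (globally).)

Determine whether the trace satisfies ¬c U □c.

Does not hold

Walking from position 0: at position 1, □c has not yet held and ¬c fails, so ¬c U □c is false.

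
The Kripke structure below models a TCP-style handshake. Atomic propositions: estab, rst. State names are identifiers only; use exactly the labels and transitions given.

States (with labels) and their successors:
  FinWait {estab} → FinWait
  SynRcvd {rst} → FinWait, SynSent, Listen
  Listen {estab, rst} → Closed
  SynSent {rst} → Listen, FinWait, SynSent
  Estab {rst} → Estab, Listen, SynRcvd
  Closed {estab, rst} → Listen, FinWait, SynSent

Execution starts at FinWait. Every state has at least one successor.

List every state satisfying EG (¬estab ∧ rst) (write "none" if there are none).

States satisfying ¬estab ∧ rst: {SynRcvd, SynSent, Estab}.
States satisfying EG (¬estab ∧ rst): {SynRcvd, SynSent, Estab}.

{SynRcvd, SynSent, Estab}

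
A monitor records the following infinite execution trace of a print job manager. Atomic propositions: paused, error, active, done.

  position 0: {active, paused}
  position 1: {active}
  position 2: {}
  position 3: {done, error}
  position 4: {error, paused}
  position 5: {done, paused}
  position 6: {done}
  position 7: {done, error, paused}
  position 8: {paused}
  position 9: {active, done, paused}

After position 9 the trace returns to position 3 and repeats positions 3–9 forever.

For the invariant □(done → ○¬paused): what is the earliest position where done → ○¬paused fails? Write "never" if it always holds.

Check done → ○¬paused at each position in order: 0 ✓, 1 ✓, 2 ✓.
At position 3 the labels are {done, error} and the next position 4 has {error, paused}, so done → ○¬paused is false there. This is the first violation.

3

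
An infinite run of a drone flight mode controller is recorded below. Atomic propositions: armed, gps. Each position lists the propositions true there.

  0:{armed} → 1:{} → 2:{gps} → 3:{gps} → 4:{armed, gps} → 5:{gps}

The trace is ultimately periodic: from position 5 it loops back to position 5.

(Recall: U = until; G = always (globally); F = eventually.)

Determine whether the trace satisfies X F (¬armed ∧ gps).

The position after 0 is 1; F (¬armed ∧ gps) is true there.

Satisfied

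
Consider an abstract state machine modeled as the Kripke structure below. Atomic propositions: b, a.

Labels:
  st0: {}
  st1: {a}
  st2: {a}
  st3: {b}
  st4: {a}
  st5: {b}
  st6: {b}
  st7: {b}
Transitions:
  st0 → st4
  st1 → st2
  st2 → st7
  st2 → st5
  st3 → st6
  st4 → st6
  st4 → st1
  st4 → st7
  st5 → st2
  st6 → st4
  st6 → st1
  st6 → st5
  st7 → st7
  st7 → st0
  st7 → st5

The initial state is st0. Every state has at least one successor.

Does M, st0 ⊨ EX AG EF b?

States satisfying AG EF b: {st0, st1, st2, st3, st4, st5, st6, st7}.
States satisfying EX AG EF b: {st0, st1, st2, st3, st4, st5, st6, st7}.
st0 ∈ Sat(EX AG EF b).

Holds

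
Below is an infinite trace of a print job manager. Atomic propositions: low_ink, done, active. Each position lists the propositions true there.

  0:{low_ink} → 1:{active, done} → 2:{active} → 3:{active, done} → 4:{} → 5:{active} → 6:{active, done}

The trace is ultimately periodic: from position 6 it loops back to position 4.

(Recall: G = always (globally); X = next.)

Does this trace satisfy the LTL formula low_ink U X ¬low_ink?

Holds

Walking from position 0: X ¬low_ink first holds at position 0, and low_ink holds at every earlier position along the way, so low_ink U X ¬low_ink holds.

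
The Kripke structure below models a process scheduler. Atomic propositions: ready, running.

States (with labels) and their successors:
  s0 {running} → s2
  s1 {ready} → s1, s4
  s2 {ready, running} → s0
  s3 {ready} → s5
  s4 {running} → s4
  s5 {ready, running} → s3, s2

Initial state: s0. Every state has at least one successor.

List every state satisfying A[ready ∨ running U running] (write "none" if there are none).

{s0, s2, s3, s4, s5}

States satisfying ready ∨ running: {s0, s1, s2, s3, s4, s5}.
States satisfying running: {s0, s2, s4, s5}.
States satisfying A[ready ∨ running U running]: {s0, s2, s3, s4, s5}.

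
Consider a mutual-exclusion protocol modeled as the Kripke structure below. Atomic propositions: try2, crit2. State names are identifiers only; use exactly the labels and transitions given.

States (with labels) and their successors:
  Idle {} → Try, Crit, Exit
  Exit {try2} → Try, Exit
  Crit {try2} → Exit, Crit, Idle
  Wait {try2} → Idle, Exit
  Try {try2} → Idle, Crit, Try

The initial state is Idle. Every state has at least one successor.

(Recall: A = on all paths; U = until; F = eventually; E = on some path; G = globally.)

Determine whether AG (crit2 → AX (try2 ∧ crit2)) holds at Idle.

Holds

States satisfying crit2 → AX (try2 ∧ crit2): {Idle, Exit, Crit, Wait, Try}.
States satisfying AG (crit2 → AX (try2 ∧ crit2)): {Idle, Exit, Crit, Wait, Try}.
Every state reachable from Idle satisfies crit2 → AX (try2 ∧ crit2).
Idle ∈ Sat(AG (crit2 → AX (try2 ∧ crit2))).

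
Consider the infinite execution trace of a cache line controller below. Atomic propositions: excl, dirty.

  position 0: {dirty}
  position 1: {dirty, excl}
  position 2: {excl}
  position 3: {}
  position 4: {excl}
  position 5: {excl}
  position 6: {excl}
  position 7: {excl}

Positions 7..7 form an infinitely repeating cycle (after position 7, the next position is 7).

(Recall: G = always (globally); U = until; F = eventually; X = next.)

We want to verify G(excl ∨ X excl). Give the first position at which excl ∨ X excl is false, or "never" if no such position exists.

never

excl ∨ X excl holds at every position 0..7, and those are all the positions the trace ever visits, so the invariant G(excl ∨ X excl) is never violated.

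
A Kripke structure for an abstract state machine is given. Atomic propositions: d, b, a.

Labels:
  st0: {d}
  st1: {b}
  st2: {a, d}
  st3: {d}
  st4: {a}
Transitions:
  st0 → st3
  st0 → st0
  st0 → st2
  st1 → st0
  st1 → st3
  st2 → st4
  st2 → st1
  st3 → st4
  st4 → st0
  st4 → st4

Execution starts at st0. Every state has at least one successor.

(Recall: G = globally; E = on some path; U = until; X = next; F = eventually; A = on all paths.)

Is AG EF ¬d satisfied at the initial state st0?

States satisfying EF ¬d: {st0, st1, st2, st3, st4}.
States satisfying AG EF ¬d: {st0, st1, st2, st3, st4}.
Every state reachable from st0 satisfies EF ¬d.
st0 ∈ Sat(AG EF ¬d).

Yes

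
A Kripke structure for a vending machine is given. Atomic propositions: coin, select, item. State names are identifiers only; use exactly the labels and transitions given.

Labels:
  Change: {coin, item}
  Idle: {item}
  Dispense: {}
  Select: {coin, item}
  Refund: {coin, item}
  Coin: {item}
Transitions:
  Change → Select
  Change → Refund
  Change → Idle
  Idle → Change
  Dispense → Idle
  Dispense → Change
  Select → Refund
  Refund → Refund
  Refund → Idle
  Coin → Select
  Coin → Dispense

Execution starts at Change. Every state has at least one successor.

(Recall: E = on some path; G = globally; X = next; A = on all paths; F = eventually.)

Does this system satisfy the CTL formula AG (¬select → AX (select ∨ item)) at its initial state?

Yes

States satisfying ¬select → AX (select ∨ item): {Change, Idle, Dispense, Select, Refund}.
States satisfying AG (¬select → AX (select ∨ item)): {Change, Idle, Dispense, Select, Refund}.
Every state reachable from Change satisfies ¬select → AX (select ∨ item).
Change ∈ Sat(AG (¬select → AX (select ∨ item))).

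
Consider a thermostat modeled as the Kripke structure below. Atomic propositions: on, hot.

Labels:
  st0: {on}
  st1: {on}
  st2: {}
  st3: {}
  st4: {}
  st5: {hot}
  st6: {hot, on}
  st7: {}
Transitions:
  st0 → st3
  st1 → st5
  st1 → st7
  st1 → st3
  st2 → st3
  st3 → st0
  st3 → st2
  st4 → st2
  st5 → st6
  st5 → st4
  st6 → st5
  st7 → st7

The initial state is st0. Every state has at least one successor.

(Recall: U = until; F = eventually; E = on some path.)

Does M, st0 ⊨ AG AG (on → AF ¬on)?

Holds

States satisfying AG (on → AF ¬on): {st0, st1, st2, st3, st4, st5, st6, st7}.
States satisfying AG AG (on → AF ¬on): {st0, st1, st2, st3, st4, st5, st6, st7}.
Every state reachable from st0 satisfies AG (on → AF ¬on).
st0 ∈ Sat(AG AG (on → AF ¬on)).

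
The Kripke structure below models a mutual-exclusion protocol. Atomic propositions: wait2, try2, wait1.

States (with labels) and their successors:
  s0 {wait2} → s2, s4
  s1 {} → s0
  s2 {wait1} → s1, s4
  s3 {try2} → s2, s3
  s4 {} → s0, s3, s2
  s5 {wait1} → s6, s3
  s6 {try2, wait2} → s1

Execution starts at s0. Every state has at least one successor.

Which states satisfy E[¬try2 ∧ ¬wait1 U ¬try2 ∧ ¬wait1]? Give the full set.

{s0, s1, s4}

States satisfying ¬try2 ∧ ¬wait1: {s0, s1, s4}.
States satisfying E[¬try2 ∧ ¬wait1 U ¬try2 ∧ ¬wait1]: {s0, s1, s4}.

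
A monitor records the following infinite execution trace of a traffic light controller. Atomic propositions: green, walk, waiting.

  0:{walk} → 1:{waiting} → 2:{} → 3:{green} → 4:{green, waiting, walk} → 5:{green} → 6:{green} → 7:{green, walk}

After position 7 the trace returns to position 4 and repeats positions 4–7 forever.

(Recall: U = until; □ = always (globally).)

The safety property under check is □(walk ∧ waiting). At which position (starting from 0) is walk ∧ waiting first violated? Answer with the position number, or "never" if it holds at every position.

At position 0 the labels are {walk}, so walk ∧ waiting is false there. This is the first violation.

0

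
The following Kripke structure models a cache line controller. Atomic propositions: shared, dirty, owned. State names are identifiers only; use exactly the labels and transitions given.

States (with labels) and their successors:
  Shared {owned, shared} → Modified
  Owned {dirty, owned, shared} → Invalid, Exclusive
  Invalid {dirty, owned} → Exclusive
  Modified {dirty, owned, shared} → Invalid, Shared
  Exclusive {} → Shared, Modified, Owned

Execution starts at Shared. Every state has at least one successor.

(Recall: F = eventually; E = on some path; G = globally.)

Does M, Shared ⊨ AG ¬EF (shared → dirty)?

States satisfying ¬EF (shared → dirty): ∅.
States satisfying AG ¬EF (shared → dirty): ∅.
Exclusive is reachable from Shared and violates ¬EF (shared → dirty), so AG fails at Shared.
Shared ∉ Sat(AG ¬EF (shared → dirty)).

Violated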